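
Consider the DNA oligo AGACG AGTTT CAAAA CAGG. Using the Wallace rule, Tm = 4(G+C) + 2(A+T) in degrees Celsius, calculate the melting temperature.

54°C

Scanning the sequence gives C=3, G=5, A=8, T=3.
A+T = 11, G+C = 8
Tm = 2×11 + 4×8 = 54°C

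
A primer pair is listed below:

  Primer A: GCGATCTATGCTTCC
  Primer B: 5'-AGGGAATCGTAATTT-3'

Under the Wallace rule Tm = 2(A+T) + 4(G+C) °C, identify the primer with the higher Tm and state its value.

Primer A: A+T=7, G+C=8 → Tm = 2(7)+4(8) = 46°C
Primer B: A+T=10, G+C=5 → Tm = 2(10)+4(5) = 40°C
46°C vs 40°C → primer A is higher.

Primer A, 46°C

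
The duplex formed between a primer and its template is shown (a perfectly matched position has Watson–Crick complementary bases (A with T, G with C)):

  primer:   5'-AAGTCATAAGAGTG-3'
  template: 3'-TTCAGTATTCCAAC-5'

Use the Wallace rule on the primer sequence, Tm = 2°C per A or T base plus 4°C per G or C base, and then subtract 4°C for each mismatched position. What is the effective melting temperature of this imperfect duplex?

30°C

Primer base counts: A=6, T=3, G=4, C=1 → A+T=9, G+C=5
Perfect-match Tm = 2(9) + 4(5) = 18 + 20 = 38°C
Mismatches (positions where the bases are not complementary): 2 (at positions 11, 12)
Effective Tm = 38 − 2×4 = 38 − 8 = 30°C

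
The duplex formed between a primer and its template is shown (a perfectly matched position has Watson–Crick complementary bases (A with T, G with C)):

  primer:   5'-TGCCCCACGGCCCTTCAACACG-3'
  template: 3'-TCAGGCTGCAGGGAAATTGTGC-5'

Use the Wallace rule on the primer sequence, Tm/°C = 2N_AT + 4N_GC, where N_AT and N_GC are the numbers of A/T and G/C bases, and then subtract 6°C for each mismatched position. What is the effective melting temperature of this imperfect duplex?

44°C

Primer base counts: A=4, T=3, G=4, C=11 → A+T=7, G+C=15
Perfect-match Tm = 2(7) + 4(15) = 14 + 60 = 74°C
Mismatches (positions where the bases are not complementary): 5 (at positions 1, 3, 6, 10, 16)
Effective Tm = 74 − 5×6 = 74 − 30 = 44°C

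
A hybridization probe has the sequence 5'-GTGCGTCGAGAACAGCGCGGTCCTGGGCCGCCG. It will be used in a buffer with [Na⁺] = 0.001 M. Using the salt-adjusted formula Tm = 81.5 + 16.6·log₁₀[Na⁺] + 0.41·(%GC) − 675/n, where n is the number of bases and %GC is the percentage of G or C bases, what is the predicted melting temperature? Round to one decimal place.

Length n = 33. Base counts: C=11, A=4, G=14, T=4
G+C = 25, so %GC = 25/33 × 100 = 75.758%
Salt term: 16.6 × (-3) = -49.8
GC term: 0.41 × 75.758 = 31.061; length term: −675/33 = −20.455
Tm = 81.5 + (-49.8) + 31.061 − 20.455 = 42.306 → 42.3°C

42.3°C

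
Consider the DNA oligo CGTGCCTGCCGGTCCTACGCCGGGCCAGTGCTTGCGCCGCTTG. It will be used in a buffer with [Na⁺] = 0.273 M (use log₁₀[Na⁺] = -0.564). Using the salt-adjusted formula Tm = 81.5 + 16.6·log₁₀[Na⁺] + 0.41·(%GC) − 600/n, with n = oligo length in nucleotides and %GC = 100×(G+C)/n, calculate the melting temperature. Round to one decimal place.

Length n = 43. G=15, C=17, A=2, T=9
G+C = 32, so %GC = 32/43 × 100 = 74.419%
Salt term: 16.6 × (-0.564) = -9.362
GC term: 0.41 × 74.419 = 30.512; length term: −600/43 = −13.953
Tm = 81.5 + (-9.362) + 30.512 − 13.953 = 88.697 → 88.7°C

88.7°C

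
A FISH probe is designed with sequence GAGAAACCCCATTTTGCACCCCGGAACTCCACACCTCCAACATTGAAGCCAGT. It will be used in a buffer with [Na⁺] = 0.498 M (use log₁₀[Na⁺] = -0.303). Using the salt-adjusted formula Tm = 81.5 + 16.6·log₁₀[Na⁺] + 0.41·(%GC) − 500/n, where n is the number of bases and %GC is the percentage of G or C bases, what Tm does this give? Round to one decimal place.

Length n = 53. Counting bases: G=8, T=9, A=16, C=20
G+C = 28, so %GC = 28/53 × 100 = 52.83%
Salt term: 16.6 × (-0.303) = -5.03
GC term: 0.41 × 52.83 = 21.66; length term: −500/53 = −9.434
Tm = 81.5 + (-5.03) + 21.66 − 9.434 = 88.696 → 88.7°C

88.7°C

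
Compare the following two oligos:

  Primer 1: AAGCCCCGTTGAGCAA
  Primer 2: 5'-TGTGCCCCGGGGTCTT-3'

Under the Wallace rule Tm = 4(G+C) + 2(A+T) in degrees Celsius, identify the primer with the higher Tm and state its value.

Primer 2, 54°C

Primer 1: A+T=7, G+C=9 → Tm = 2(7)+4(9) = 50°C
Primer 2: A+T=5, G+C=11 → Tm = 2(5)+4(11) = 54°C
50°C vs 54°C → primer 2 is higher.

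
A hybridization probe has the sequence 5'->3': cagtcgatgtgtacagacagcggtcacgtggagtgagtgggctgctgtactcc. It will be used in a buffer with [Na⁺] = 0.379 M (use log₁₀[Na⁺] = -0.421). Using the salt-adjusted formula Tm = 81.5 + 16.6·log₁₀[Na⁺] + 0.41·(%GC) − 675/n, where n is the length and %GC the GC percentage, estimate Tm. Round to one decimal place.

Length n = 53. Counting bases: C=12, T=12, G=19, A=10
G+C = 31, so %GC = 31/53 × 100 = 58.491%
Salt term: 16.6 × (-0.421) = -6.989
GC term: 0.41 × 58.491 = 23.981; length term: −675/53 = −12.736
Tm = 81.5 + (-6.989) + 23.981 − 12.736 = 85.756 → 85.8°C

85.8°C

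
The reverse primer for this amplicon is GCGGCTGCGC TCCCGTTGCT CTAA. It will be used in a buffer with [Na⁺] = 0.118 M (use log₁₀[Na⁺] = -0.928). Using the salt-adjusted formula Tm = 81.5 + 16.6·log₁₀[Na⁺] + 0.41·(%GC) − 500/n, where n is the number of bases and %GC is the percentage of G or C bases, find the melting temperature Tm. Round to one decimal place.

72.6°C

Length n = 24. C=9, T=6, G=7, A=2
G+C = 16, so %GC = 16/24 × 100 = 66.667%
Salt term: 16.6 × (-0.928) = -15.405
GC term: 0.41 × 66.667 = 27.333; length term: −500/24 = −20.833
Tm = 81.5 + (-15.405) + 27.333 − 20.833 = 72.595 → 72.6°C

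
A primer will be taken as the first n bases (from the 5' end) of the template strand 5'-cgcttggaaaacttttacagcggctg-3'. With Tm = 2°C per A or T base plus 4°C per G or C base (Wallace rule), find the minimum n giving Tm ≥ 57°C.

n = 21

First 20 bases: CGCTTGGAAAACTTTTACAG → Tm = 56°C (< 57°C)
First 21 bases: CGCTTGGAAAACTTTTACAGC → Tm = 60°C (≥ 57°C)
Each additional base adds 2°C (A/T) or 4°C (G/C), so Tm is non-decreasing in n; n = 21 is the first length to reach 57°C.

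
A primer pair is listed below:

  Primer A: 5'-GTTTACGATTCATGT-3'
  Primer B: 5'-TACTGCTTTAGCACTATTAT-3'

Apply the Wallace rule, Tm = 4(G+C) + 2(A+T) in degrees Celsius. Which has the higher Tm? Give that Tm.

Primer B, 52°C

Primer A: A+T=10, G+C=5 → Tm = 2(10)+4(5) = 40°C
Primer B: A+T=14, G+C=6 → Tm = 2(14)+4(6) = 52°C
40°C vs 52°C → primer B is higher.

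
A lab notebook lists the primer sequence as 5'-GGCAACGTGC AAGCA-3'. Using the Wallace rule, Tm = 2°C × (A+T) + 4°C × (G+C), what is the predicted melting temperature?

48°C

Scanning the sequence gives T=1, C=4, G=5, A=5.
So N_AT = 6 and N_GC = 9.
Tm = 2×6 + 4×9 = 48°C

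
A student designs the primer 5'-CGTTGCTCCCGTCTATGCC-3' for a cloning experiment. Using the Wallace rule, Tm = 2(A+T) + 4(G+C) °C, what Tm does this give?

62°C

G=4, T=6, A=1, C=8
So N_AT = 7 and N_GC = 12.
Tm = 4·12 + 2·7 = 48 + 14 = 62°C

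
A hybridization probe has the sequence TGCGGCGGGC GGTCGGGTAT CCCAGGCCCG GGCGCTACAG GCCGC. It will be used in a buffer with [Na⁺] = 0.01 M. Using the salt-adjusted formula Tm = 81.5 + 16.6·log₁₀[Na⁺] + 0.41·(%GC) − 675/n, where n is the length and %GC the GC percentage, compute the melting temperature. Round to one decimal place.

Length n = 45. A=4, T=5, C=16, G=20
G+C = 36, so %GC = 36/45 × 100 = 80%
Salt term: 16.6 × (-2) = -33.2
GC term: 0.41 × 80 = 32.8; length term: −675/45 = −15
Tm = 81.5 + (-33.2) + 32.8 − 15 = 66.1 → 66.1°C

66.1°C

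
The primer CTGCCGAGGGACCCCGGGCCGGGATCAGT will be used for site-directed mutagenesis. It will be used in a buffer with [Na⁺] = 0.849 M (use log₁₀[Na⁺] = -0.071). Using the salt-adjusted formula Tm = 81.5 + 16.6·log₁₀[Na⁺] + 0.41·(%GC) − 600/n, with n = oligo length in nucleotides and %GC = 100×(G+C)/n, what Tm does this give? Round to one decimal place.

Length n = 29. T=3, C=10, G=12, A=4
G+C = 22, so %GC = 22/29 × 100 = 75.862%
Salt term: 16.6 × (-0.071) = -1.179
GC term: 0.41 × 75.862 = 31.103; length term: −600/29 = −20.69
Tm = 81.5 + (-1.179) + 31.103 − 20.69 = 90.734 → 90.7°C

90.7°C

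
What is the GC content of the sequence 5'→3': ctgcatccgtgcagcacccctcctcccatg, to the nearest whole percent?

Base counts: A=4, G=5, T=6, C=15
G+C = 5 + 15 = 20 out of 30 bases
%GC = 20/30 × 100 = 66.67% ≈ 67%

67%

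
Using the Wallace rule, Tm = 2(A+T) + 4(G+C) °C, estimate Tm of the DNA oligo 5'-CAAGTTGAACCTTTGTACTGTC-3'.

62°C

Scanning the sequence gives T=8, A=5, C=5, G=4.
AT pairs contribute 13, GC pairs contribute 9.
Tm = 2×13 + 4×9 = 62°C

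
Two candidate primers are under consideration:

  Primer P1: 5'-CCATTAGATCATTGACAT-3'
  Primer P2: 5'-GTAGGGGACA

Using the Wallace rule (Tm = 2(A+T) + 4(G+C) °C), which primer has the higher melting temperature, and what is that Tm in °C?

Primer P1: A+T=12, G+C=6 → Tm = 2(12)+4(6) = 48°C
Primer P2: A+T=4, G+C=6 → Tm = 2(4)+4(6) = 32°C
48°C vs 32°C → primer P1 is higher.

Primer P1, 48°C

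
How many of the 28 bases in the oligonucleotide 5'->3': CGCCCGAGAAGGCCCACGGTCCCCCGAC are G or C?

Base counts: A=5, T=1, G=8, C=14
Total G or C: 8 + 14 = 22

22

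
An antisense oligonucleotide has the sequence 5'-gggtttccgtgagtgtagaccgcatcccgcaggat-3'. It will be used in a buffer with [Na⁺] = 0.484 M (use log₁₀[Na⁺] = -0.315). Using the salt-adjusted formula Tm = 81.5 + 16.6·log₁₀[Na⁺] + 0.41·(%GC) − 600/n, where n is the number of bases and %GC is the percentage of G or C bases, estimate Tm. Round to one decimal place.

Length n = 35. Base counts: C=9, T=8, A=6, G=12
G+C = 21, so %GC = 21/35 × 100 = 60%
Salt term: 16.6 × (-0.315) = -5.229
GC term: 0.41 × 60 = 24.6; length term: −600/35 = −17.143
Tm = 81.5 + (-5.229) + 24.6 − 17.143 = 83.728 → 83.7°C

83.7°C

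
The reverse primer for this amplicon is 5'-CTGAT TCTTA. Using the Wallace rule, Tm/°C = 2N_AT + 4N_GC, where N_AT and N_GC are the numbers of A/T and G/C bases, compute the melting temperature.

Scanning the sequence gives T=5, C=2, A=2, G=1.
So N_AT = 7 and N_GC = 3.
Tm = 4·3 + 2·7 = 12 + 14 = 26°C

26°C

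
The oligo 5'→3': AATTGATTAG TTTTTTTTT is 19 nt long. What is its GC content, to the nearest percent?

A=4, T=13, G=2, C=0
G+C = 2 + 0 = 2 out of 19 bases
%GC = 2/19 × 100 = 10.53% ≈ 11%

11%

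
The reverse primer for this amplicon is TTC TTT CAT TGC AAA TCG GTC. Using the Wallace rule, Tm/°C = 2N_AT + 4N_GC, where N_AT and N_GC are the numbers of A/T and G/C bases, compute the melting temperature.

Base counts: G=3, T=9, A=4, C=5
AT pairs contribute 13, GC pairs contribute 8.
Tm = 2×13 + 4×8 = 58°C

58°C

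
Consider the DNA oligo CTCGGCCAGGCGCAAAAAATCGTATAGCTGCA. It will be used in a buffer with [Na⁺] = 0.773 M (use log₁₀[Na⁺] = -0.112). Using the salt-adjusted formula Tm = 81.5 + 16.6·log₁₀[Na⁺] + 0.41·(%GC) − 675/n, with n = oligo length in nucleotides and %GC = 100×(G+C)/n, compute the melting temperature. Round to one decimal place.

Length n = 32. Base counts: G=8, C=9, T=5, A=10
G+C = 17, so %GC = 17/32 × 100 = 53.125%
Salt term: 16.6 × (-0.112) = -1.859
GC term: 0.41 × 53.125 = 21.781; length term: −675/32 = −21.094
Tm = 81.5 + (-1.859) + 21.781 − 21.094 = 80.328 → 80.3°C

80.3°C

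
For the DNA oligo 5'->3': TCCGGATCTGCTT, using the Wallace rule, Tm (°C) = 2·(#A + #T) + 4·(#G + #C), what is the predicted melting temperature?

Base counts: T=5, C=4, A=1, G=3
AT pairs contribute 6, GC pairs contribute 7.
Tm = 4·7 + 2·6 = 28 + 12 = 40°C

40°C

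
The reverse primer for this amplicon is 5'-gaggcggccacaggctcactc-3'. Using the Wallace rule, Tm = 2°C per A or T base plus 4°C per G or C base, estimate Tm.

72°C

Base counts: T=2, C=8, A=4, G=7
A+T = 6, G+C = 15
Tm = 4·15 + 2·6 = 60 + 12 = 72°C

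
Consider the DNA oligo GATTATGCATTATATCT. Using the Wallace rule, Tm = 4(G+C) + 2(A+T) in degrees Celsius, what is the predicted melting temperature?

Base counts: G=2, C=2, A=5, T=8
So N_AT = 13 and N_GC = 4.
Tm = 2(13) + 4(4) = 26 + 16 = 42°C

42°C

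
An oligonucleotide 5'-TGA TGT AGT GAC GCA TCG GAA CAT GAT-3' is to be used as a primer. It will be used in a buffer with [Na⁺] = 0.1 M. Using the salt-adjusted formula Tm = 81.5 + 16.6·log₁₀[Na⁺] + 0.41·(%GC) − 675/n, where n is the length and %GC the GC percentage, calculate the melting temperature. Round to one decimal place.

58.1°C

Length n = 27. Scanning the sequence gives T=7, A=8, C=4, G=8.
G+C = 12, so %GC = 12/27 × 100 = 44.444%
Salt term: 16.6 × (-1) = -16.6
GC term: 0.41 × 44.444 = 18.222; length term: −675/27 = −25
Tm = 81.5 + (-16.6) + 18.222 − 25 = 58.122 → 58.1°C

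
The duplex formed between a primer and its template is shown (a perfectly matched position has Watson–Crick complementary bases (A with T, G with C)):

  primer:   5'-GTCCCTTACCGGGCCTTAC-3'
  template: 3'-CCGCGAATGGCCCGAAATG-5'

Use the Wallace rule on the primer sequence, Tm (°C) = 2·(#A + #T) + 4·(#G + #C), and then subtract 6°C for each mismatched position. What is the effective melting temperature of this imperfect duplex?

Primer base counts: A=2, T=5, G=4, C=8 → A+T=7, G+C=12
Perfect-match Tm = 2(7) + 4(12) = 14 + 48 = 62°C
Mismatches (positions where the bases are not complementary): 3 (at positions 2, 4, 15)
Effective Tm = 62 − 3×6 = 62 − 18 = 44°C

44°C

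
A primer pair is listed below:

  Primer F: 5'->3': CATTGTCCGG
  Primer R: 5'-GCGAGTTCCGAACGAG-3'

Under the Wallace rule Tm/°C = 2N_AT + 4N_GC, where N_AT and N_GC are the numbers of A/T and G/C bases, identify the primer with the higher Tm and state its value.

Primer F: A+T=4, G+C=6 → Tm = 2(4)+4(6) = 32°C
Primer R: A+T=6, G+C=10 → Tm = 2(6)+4(10) = 52°C
32°C vs 52°C → primer R is higher.

Primer R, 52°C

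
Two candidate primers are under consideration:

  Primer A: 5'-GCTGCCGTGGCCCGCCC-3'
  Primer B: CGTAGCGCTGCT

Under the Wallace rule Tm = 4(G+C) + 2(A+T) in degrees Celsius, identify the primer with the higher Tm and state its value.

Primer A: A+T=2, G+C=15 → Tm = 2(2)+4(15) = 64°C
Primer B: A+T=4, G+C=8 → Tm = 2(4)+4(8) = 40°C
64°C vs 40°C → primer A is higher.

Primer A, 64°C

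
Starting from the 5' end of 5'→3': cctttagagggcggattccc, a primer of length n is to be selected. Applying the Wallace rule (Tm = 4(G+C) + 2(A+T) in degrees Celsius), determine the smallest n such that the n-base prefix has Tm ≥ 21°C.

n = 8

First 7 bases: CCTTTAG → Tm = 20°C (< 21°C)
First 8 bases: CCTTTAGA → Tm = 22°C (≥ 21°C)
Each additional base adds 2°C (A/T) or 4°C (G/C), so Tm is non-decreasing in n; n = 8 is the first length to reach 21°C.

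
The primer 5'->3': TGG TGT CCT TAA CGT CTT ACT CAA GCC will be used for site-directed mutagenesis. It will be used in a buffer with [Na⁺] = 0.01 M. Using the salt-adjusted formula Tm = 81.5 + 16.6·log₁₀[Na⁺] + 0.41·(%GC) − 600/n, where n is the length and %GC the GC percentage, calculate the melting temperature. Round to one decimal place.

45.8°C

Length n = 27. G=5, A=5, C=8, T=9
G+C = 13, so %GC = 13/27 × 100 = 48.148%
Salt term: 16.6 × (-2) = -33.2
GC term: 0.41 × 48.148 = 19.741; length term: −600/27 = −22.222
Tm = 81.5 + (-33.2) + 19.741 − 22.222 = 45.819 → 45.8°C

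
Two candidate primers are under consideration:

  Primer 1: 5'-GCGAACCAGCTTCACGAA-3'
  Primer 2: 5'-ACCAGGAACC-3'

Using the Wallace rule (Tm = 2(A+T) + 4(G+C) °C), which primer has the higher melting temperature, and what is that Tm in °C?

Primer 1: A+T=8, G+C=10 → Tm = 2(8)+4(10) = 56°C
Primer 2: A+T=4, G+C=6 → Tm = 2(4)+4(6) = 32°C
56°C vs 32°C → primer 1 is higher.

Primer 1, 56°C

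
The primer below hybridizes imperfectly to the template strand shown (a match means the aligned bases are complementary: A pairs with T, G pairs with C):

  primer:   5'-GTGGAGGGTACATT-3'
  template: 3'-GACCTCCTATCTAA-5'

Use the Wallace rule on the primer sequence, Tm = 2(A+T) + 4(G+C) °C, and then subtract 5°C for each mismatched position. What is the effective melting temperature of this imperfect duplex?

27°C

Primer base counts: A=3, T=4, G=6, C=1 → A+T=7, G+C=7
Perfect-match Tm = 2(7) + 4(7) = 14 + 28 = 42°C
Mismatches (positions where the bases are not complementary): 3 (at positions 1, 8, 11)
Effective Tm = 42 − 3×5 = 42 − 15 = 27°C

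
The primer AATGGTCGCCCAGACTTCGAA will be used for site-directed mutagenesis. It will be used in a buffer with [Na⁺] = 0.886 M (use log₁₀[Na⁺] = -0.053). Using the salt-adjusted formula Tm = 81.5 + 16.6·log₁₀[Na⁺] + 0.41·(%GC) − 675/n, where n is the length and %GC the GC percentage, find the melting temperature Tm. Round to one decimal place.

70.0°C

Length n = 21. Counting bases: T=4, G=5, C=6, A=6
G+C = 11, so %GC = 11/21 × 100 = 52.381%
Salt term: 16.6 × (-0.053) = -0.88
GC term: 0.41 × 52.381 = 21.476; length term: −675/21 = −32.143
Tm = 81.5 + (-0.88) + 21.476 − 32.143 = 69.953 → 70.0°C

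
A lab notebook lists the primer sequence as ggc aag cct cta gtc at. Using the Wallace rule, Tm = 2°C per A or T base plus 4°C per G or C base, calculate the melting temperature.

Scanning the sequence gives C=5, T=4, A=4, G=4.
AT pairs contribute 8, GC pairs contribute 9.
Tm = 2(8) + 4(9) = 16 + 36 = 52°C

52°C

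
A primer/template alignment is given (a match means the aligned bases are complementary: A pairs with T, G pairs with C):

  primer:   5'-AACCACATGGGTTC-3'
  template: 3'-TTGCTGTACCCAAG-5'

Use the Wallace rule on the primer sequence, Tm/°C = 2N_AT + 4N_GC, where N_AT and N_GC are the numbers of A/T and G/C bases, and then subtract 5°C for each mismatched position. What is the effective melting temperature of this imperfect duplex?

Primer base counts: A=4, T=3, G=3, C=4 → A+T=7, G+C=7
Perfect-match Tm = 2(7) + 4(7) = 14 + 28 = 42°C
Mismatches (positions where the bases are not complementary): 1 (at position 4)
Effective Tm = 42 − 1×5 = 42 − 5 = 37°C

37°C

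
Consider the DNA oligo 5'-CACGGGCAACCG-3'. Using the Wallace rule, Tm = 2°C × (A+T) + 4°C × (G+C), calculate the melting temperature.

Base counts: G=4, C=5, T=0, A=3
A+T = 3, G+C = 9
Tm = 2×3 + 4×9 = 42°C

42°C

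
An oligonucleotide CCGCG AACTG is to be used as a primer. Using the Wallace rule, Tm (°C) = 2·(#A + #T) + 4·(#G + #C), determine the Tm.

34°C

Base counts: T=1, G=3, C=4, A=2
AT pairs contribute 3, GC pairs contribute 7.
Tm = 2(3) + 4(7) = 6 + 28 = 34°C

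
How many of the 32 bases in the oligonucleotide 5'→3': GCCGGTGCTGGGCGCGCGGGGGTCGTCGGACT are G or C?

Base counts: T=5, C=9, G=17, A=1
Total G or C: 17 + 9 = 26

26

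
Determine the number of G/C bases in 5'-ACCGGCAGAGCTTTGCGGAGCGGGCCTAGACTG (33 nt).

Base counts: G=13, T=5, C=9, A=6
Total G or C: 13 + 9 = 22

22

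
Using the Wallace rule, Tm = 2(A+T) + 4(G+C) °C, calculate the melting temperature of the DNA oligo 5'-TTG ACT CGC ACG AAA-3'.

44°C

C=4, G=3, T=3, A=5
So N_AT = 8 and N_GC = 7.
Tm = 2(8) + 4(7) = 16 + 28 = 44°C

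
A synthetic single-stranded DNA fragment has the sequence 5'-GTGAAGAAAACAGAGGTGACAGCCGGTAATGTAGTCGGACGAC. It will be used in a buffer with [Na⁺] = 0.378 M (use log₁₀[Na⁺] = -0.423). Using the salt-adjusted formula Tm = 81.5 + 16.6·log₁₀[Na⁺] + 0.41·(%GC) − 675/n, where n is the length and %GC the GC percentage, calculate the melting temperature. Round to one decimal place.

Length n = 43. Counting bases: T=6, A=15, C=7, G=15
G+C = 22, so %GC = 22/43 × 100 = 51.163%
Salt term: 16.6 × (-0.423) = -7.022
GC term: 0.41 × 51.163 = 20.977; length term: −675/43 = −15.698
Tm = 81.5 + (-7.022) + 20.977 − 15.698 = 79.757 → 79.8°C

79.8°C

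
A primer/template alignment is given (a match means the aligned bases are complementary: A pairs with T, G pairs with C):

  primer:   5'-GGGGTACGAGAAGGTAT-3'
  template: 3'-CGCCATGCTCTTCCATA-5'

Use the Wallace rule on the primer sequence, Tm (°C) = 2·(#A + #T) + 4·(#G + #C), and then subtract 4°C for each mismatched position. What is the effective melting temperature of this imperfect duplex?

48°C

Primer base counts: A=5, T=3, G=8, C=1 → A+T=8, G+C=9
Perfect-match Tm = 2(8) + 4(9) = 16 + 36 = 52°C
Mismatches (positions where the bases are not complementary): 1 (at position 2)
Effective Tm = 52 − 1×4 = 52 − 4 = 48°C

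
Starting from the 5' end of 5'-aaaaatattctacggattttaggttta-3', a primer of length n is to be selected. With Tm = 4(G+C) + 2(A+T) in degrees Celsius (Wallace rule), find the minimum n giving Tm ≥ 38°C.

First 14 bases: AAAAATATTCTACG → Tm = 34°C (< 38°C)
First 15 bases: AAAAATATTCTACGG → Tm = 38°C (≥ 38°C)
Each additional base adds 2°C (A/T) or 4°C (G/C), so Tm is non-decreasing in n; n = 15 is the first length to reach 38°C.

n = 15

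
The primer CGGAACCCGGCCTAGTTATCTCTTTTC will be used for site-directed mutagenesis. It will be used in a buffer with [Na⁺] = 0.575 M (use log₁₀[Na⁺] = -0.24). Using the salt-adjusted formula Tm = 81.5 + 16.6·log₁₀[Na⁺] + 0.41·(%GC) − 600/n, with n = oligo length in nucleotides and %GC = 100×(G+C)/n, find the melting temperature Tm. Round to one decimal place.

76.6°C

Length n = 27. T=9, A=4, G=5, C=9
G+C = 14, so %GC = 14/27 × 100 = 51.852%
Salt term: 16.6 × (-0.24) = -3.984
GC term: 0.41 × 51.852 = 21.259; length term: −600/27 = −22.222
Tm = 81.5 + (-3.984) + 21.259 − 22.222 = 76.553 → 76.6°C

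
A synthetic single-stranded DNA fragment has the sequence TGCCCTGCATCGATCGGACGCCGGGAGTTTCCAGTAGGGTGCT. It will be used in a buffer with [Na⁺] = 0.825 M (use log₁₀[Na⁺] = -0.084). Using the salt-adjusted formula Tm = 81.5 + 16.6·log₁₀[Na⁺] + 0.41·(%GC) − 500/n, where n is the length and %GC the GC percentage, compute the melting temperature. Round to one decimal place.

94.2°C

Length n = 43. Scanning the sequence gives C=12, A=6, G=15, T=10.
G+C = 27, so %GC = 27/43 × 100 = 62.791%
Salt term: 16.6 × (-0.084) = -1.394
GC term: 0.41 × 62.791 = 25.744; length term: −500/43 = −11.628
Tm = 81.5 + (-1.394) + 25.744 − 11.628 = 94.222 → 94.2°C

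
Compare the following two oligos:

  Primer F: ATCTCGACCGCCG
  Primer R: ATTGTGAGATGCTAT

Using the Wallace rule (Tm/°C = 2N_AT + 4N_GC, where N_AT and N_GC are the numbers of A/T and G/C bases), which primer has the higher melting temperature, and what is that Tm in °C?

Primer F: A+T=4, G+C=9 → Tm = 2(4)+4(9) = 44°C
Primer R: A+T=10, G+C=5 → Tm = 2(10)+4(5) = 40°C
44°C vs 40°C → primer F is higher.

Primer F, 44°C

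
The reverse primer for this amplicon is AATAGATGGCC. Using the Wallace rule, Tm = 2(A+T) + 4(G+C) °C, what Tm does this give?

Counting bases: A=4, C=2, T=2, G=3
AT pairs contribute 6, GC pairs contribute 5.
Tm = 2×6 + 4×5 = 32°C

32°C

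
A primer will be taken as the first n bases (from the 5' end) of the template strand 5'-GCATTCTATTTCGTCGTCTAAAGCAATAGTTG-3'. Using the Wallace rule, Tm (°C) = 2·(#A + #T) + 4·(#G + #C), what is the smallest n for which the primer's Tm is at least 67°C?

n = 24

First 23 bases: GCATTCTATTTCGTCGTCTAAAG → Tm = 64°C (< 67°C)
First 24 bases: GCATTCTATTTCGTCGTCTAAAGC → Tm = 68°C (≥ 67°C)
Since every base adds ≥2°C, Tm only increases with n, so the threshold is first crossed at n = 24.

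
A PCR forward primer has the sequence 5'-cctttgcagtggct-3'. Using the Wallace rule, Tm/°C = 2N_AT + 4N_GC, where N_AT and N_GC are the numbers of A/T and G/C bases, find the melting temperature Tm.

44°C

A=1, T=5, C=4, G=4
So N_AT = 6 and N_GC = 8.
Tm = 2×6 + 4×8 = 44°C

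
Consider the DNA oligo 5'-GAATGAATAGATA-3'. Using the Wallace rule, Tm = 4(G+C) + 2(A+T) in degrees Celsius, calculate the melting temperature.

Base counts: C=0, G=3, A=7, T=3
So N_AT = 10 and N_GC = 3.
Tm = 4·3 + 2·10 = 12 + 20 = 32°C

32°C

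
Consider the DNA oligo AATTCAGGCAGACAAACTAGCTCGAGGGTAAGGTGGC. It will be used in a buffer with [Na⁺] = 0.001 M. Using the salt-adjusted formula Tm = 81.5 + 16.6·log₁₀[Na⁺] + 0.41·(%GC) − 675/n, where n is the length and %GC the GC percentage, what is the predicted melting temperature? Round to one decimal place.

Length n = 37. Scanning the sequence gives C=7, A=12, T=6, G=12.
G+C = 19, so %GC = 19/37 × 100 = 51.351%
Salt term: 16.6 × (-3) = -49.8
GC term: 0.41 × 51.351 = 21.054; length term: −675/37 = −18.243
Tm = 81.5 + (-49.8) + 21.054 − 18.243 = 34.511 → 34.5°C

34.5°C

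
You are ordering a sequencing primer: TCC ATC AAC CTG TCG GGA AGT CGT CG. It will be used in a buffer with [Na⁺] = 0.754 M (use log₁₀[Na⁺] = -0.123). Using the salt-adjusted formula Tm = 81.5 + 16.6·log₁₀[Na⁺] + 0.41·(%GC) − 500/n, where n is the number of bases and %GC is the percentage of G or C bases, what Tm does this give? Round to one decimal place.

Length n = 26. T=6, A=5, G=7, C=8
G+C = 15, so %GC = 15/26 × 100 = 57.692%
Salt term: 16.6 × (-0.123) = -2.042
GC term: 0.41 × 57.692 = 23.654; length term: −500/26 = −19.231
Tm = 81.5 + (-2.042) + 23.654 − 19.231 = 83.881 → 83.9°C

83.9°C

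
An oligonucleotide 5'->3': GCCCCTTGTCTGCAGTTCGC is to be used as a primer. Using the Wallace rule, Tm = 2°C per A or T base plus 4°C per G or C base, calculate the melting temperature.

A=1, C=8, G=5, T=6
AT pairs contribute 7, GC pairs contribute 13.
Tm = 2×7 + 4×13 = 66°C

66°C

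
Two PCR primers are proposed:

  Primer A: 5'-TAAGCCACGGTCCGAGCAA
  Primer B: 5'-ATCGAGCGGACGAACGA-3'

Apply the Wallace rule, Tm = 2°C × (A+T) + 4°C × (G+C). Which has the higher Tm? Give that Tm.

Primer A, 60°C

Primer A: A+T=8, G+C=11 → Tm = 2(8)+4(11) = 60°C
Primer B: A+T=7, G+C=10 → Tm = 2(7)+4(10) = 54°C
60°C vs 54°C → primer A is higher.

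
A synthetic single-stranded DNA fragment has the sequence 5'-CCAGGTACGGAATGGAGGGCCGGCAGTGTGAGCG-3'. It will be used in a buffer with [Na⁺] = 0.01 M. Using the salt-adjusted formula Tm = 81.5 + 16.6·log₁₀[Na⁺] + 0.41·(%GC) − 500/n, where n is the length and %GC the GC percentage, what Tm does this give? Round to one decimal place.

61.3°C

Length n = 34. A=7, G=16, C=7, T=4
G+C = 23, so %GC = 23/34 × 100 = 67.647%
Salt term: 16.6 × (-2) = -33.2
GC term: 0.41 × 67.647 = 27.735; length term: −500/34 = −14.706
Tm = 81.5 + (-33.2) + 27.735 − 14.706 = 61.329 → 61.3°C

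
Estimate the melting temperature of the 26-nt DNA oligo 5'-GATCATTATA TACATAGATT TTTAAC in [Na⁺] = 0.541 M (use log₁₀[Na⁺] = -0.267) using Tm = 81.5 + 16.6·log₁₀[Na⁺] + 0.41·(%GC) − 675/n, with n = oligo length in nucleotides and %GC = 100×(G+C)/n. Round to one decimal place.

59.0°C

Length n = 26. Base counts: C=3, G=2, A=10, T=11
G+C = 5, so %GC = 5/26 × 100 = 19.231%
Salt term: 16.6 × (-0.267) = -4.432
GC term: 0.41 × 19.231 = 7.885; length term: −675/26 = −25.962
Tm = 81.5 + (-4.432) + 7.885 − 25.962 = 58.991 → 59.0°C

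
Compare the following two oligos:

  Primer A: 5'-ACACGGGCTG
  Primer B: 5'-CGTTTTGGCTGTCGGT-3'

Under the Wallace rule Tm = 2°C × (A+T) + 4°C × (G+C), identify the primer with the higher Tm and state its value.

Primer B, 50°C

Primer A: A+T=3, G+C=7 → Tm = 2(3)+4(7) = 34°C
Primer B: A+T=7, G+C=9 → Tm = 2(7)+4(9) = 50°C
34°C vs 50°C → primer B is higher.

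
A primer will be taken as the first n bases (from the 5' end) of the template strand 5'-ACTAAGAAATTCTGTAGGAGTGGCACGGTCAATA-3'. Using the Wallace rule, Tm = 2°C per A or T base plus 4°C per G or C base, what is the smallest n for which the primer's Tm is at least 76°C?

n = 27

First 26 bases: ACTAAGAAATTCTGTAGGAGTGGCAC → Tm = 74°C (< 76°C)
First 27 bases: ACTAAGAAATTCTGTAGGAGTGGCACG → Tm = 78°C (≥ 76°C)
Each additional base adds 2°C (A/T) or 4°C (G/C), so Tm is non-decreasing in n; n = 27 is the first length to reach 76°C.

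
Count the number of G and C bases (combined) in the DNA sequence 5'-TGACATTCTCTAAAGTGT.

6

C=3, G=3, T=7, A=5
G+C = 3 + 3 = 6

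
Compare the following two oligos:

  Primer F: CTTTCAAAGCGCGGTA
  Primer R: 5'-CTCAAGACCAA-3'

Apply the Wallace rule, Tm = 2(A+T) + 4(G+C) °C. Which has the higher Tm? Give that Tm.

Primer F: A+T=8, G+C=8 → Tm = 2(8)+4(8) = 48°C
Primer R: A+T=6, G+C=5 → Tm = 2(6)+4(5) = 32°C
48°C vs 32°C → primer F is higher.

Primer F, 48°C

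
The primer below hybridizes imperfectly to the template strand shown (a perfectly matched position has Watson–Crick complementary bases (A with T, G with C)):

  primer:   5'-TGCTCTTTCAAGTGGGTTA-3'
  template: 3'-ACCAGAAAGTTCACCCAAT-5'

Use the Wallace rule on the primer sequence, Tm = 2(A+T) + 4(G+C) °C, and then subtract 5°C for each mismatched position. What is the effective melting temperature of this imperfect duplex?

49°C

Primer base counts: A=3, T=8, G=5, C=3 → A+T=11, G+C=8
Perfect-match Tm = 2(11) + 4(8) = 22 + 32 = 54°C
Mismatches (positions where the bases are not complementary): 1 (at position 3)
Effective Tm = 54 − 1×5 = 54 − 5 = 49°C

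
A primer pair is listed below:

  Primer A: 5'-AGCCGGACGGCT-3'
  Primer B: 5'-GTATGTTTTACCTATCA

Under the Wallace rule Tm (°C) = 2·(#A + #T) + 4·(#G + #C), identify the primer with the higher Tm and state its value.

Primer B, 44°C

Primer A: A+T=3, G+C=9 → Tm = 2(3)+4(9) = 42°C
Primer B: A+T=12, G+C=5 → Tm = 2(12)+4(5) = 44°C
42°C vs 44°C → primer B is higher.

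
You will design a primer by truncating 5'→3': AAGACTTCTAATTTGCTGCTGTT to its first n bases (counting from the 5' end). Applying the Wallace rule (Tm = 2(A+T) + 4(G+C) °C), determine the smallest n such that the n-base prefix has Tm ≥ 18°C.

First 6 bases: AAGACT → Tm = 16°C (< 18°C)
First 7 bases: AAGACTT → Tm = 18°C (≥ 18°C)
Since every base adds ≥2°C, Tm only increases with n, so the threshold is first crossed at n = 7.

n = 7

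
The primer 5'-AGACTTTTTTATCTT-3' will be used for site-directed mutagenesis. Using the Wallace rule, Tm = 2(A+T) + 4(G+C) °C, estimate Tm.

36°C

Scanning the sequence gives T=9, A=3, C=2, G=1.
So N_AT = 12 and N_GC = 3.
Tm = 4·3 + 2·12 = 12 + 24 = 36°C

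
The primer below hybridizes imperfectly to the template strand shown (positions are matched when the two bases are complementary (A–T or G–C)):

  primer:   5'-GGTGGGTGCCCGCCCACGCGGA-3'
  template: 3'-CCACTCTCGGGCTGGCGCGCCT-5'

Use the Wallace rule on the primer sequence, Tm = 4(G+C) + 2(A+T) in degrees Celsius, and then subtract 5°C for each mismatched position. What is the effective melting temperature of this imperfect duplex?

Primer base counts: A=2, T=2, G=10, C=8 → A+T=4, G+C=18
Perfect-match Tm = 2(4) + 4(18) = 8 + 72 = 80°C
Mismatches (positions where the bases are not complementary): 4 (at positions 5, 7, 13, 16)
Effective Tm = 80 − 4×5 = 80 − 20 = 60°C

60°C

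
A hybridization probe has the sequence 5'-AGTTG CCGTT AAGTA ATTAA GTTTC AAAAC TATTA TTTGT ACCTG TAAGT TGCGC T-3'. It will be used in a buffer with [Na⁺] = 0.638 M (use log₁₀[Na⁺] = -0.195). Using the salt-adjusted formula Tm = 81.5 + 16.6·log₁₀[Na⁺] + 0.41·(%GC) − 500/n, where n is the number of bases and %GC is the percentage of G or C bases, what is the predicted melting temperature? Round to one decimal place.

82.5°C

Length n = 56. Counting bases: T=22, C=8, A=16, G=10
G+C = 18, so %GC = 18/56 × 100 = 32.143%
Salt term: 16.6 × (-0.195) = -3.237
GC term: 0.41 × 32.143 = 13.179; length term: −500/56 = −8.929
Tm = 81.5 + (-3.237) + 13.179 − 8.929 = 82.513 → 82.5°C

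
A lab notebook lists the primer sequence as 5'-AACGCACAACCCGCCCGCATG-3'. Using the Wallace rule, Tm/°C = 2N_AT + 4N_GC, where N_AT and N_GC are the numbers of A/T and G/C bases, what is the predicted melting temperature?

A=6, G=4, T=1, C=10
So N_AT = 7 and N_GC = 14.
Tm = 2(7) + 4(14) = 14 + 56 = 70°C

70°C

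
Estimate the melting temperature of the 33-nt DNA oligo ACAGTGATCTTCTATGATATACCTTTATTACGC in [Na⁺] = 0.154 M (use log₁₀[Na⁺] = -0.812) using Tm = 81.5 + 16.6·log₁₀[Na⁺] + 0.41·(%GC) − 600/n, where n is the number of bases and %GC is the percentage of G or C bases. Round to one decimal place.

Length n = 33. A=9, G=4, C=7, T=13
G+C = 11, so %GC = 11/33 × 100 = 33.333%
Salt term: 16.6 × (-0.812) = -13.479
GC term: 0.41 × 33.333 = 13.667; length term: −600/33 = −18.182
Tm = 81.5 + (-13.479) + 13.667 − 18.182 = 63.506 → 63.5°C

63.5°C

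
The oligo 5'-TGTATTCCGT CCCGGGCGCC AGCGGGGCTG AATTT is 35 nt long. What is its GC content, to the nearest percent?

63%

Base counts: C=10, G=12, T=9, A=4
G+C = 12 + 10 = 22 out of 35 bases
%GC = 22/35 × 100 = 62.86% ≈ 63%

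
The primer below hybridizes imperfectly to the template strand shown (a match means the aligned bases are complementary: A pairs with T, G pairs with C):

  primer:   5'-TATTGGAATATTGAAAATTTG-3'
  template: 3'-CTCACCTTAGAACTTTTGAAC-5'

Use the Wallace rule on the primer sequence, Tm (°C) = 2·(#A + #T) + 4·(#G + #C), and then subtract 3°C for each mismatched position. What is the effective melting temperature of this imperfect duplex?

38°C

Primer base counts: A=8, T=9, G=4, C=0 → A+T=17, G+C=4
Perfect-match Tm = 2(17) + 4(4) = 34 + 16 = 50°C
Mismatches (positions where the bases are not complementary): 4 (at positions 1, 3, 10, 18)
Effective Tm = 50 − 4×3 = 50 − 12 = 38°C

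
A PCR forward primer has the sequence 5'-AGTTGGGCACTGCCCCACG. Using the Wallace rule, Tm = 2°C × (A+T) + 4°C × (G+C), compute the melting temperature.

64°C

Base counts: T=3, C=7, A=3, G=6
So N_AT = 6 and N_GC = 13.
Tm = 4·13 + 2·6 = 52 + 12 = 64°C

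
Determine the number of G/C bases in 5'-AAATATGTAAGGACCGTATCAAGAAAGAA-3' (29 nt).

9

A=15, C=3, G=6, T=5
G+C = 6 + 3 = 9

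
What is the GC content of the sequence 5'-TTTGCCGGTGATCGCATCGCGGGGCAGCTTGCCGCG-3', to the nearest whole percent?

Counting bases: T=8, A=3, C=11, G=14
G+C = 14 + 11 = 25 out of 36 bases
%GC = 25/36 × 100 = 69.44% ≈ 69%

69%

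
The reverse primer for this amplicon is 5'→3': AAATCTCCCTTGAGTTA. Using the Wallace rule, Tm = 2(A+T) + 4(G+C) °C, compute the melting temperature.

46°C

Base counts: A=5, C=4, T=6, G=2
AT pairs contribute 11, GC pairs contribute 6.
Tm = 2(11) + 4(6) = 22 + 24 = 46°C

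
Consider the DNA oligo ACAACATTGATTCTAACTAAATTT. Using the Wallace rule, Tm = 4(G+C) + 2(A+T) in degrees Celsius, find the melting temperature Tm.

58°C

Scanning the sequence gives A=10, T=9, C=4, G=1.
So N_AT = 19 and N_GC = 5.
Tm = 4·5 + 2·19 = 20 + 38 = 58°C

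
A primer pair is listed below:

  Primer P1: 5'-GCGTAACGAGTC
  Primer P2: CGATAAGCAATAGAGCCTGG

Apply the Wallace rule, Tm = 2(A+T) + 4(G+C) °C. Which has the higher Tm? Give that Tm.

Primer P2, 60°C

Primer P1: A+T=5, G+C=7 → Tm = 2(5)+4(7) = 38°C
Primer P2: A+T=10, G+C=10 → Tm = 2(10)+4(10) = 60°C
38°C vs 60°C → primer P2 is higher.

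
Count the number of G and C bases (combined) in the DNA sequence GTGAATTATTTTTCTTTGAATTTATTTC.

Counting bases: C=2, G=3, T=17, A=6
Total G or C: 3 + 2 = 5

5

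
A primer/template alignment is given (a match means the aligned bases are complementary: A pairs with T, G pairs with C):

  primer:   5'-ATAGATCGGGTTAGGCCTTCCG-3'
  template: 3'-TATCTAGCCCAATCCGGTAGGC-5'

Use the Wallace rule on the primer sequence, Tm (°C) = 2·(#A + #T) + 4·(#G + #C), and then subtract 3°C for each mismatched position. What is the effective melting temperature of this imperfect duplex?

Primer base counts: A=4, T=6, G=7, C=5 → A+T=10, G+C=12
Perfect-match Tm = 2(10) + 4(12) = 20 + 48 = 68°C
Mismatches (positions where the bases are not complementary): 1 (at position 18)
Effective Tm = 68 − 1×3 = 68 − 3 = 65°C

65°C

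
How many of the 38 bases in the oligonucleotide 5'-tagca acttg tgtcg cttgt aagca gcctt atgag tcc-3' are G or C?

18

T=12, A=8, C=9, G=9
G+C = 9 + 9 = 18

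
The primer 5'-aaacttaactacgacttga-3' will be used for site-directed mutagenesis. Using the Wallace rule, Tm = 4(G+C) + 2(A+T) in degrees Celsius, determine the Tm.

50°C

Counting bases: G=2, T=5, C=4, A=8
AT pairs contribute 13, GC pairs contribute 6.
Tm = 2(13) + 4(6) = 26 + 24 = 50°C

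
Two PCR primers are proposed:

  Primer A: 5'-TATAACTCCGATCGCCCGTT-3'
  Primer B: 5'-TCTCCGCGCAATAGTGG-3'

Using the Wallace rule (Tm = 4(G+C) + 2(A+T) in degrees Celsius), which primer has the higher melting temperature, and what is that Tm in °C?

Primer A: A+T=10, G+C=10 → Tm = 2(10)+4(10) = 60°C
Primer B: A+T=7, G+C=10 → Tm = 2(7)+4(10) = 54°C
60°C vs 54°C → primer A is higher.

Primer A, 60°C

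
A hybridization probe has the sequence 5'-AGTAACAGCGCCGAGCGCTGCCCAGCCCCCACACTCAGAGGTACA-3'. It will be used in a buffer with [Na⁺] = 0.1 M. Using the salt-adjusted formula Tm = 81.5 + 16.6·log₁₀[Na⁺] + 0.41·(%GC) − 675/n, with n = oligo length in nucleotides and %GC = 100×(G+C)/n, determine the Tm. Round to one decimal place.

Length n = 45. Base counts: G=11, A=12, C=18, T=4
G+C = 29, so %GC = 29/45 × 100 = 64.444%
Salt term: 16.6 × (-1) = -16.6
GC term: 0.41 × 64.444 = 26.422; length term: −675/45 = −15
Tm = 81.5 + (-16.6) + 26.422 − 15 = 76.322 → 76.3°C

76.3°C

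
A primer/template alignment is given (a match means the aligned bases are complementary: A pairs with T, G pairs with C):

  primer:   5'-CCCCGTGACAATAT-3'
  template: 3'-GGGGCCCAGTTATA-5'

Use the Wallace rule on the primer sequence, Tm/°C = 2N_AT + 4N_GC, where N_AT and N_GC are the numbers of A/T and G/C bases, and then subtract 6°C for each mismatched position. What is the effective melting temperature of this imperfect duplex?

30°C

Primer base counts: A=4, T=3, G=2, C=5 → A+T=7, G+C=7
Perfect-match Tm = 2(7) + 4(7) = 14 + 28 = 42°C
Mismatches (positions where the bases are not complementary): 2 (at positions 6, 8)
Effective Tm = 42 − 2×6 = 42 − 12 = 30°C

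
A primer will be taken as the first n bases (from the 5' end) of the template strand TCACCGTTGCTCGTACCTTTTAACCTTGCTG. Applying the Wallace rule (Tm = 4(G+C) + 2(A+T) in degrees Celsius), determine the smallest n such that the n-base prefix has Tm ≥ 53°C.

First 16 bases: TCACCGTTGCTCGTAC → Tm = 50°C (< 53°C)
First 17 bases: TCACCGTTGCTCGTACC → Tm = 54°C (≥ 53°C)
Each additional base adds 2°C (A/T) or 4°C (G/C), so Tm is non-decreasing in n; n = 17 is the first length to reach 53°C.

n = 17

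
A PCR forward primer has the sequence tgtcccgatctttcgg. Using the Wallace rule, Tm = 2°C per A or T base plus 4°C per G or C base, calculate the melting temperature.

50°C

Scanning the sequence gives G=4, T=6, C=5, A=1.
A+T = 7, G+C = 9
Tm = 2×7 + 4×9 = 50°C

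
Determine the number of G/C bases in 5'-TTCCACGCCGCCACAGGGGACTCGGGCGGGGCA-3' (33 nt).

C=12, A=5, G=13, T=3
Total G or C: 13 + 12 = 25

25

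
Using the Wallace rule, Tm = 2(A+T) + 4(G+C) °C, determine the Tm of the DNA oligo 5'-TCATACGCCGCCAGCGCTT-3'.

62°C

T=4, C=8, G=4, A=3
A+T = 7, G+C = 12
Tm = 2(7) + 4(12) = 14 + 48 = 62°C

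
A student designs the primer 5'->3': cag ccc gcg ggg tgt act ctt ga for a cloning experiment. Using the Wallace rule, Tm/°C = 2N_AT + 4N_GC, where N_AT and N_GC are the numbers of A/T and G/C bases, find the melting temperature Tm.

76°C

Scanning the sequence gives T=5, A=3, C=7, G=8.
A+T = 8, G+C = 15
Tm = 2(8) + 4(15) = 16 + 60 = 76°C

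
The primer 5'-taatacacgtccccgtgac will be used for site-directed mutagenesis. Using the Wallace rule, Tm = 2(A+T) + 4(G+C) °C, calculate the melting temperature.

Counting bases: T=4, A=5, G=3, C=7
So N_AT = 9 and N_GC = 10.
Tm = 2×9 + 4×10 = 58°C

58°C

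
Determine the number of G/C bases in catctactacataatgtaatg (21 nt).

Base counts: C=4, G=2, T=7, A=8
Total G or C: 2 + 4 = 6

6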